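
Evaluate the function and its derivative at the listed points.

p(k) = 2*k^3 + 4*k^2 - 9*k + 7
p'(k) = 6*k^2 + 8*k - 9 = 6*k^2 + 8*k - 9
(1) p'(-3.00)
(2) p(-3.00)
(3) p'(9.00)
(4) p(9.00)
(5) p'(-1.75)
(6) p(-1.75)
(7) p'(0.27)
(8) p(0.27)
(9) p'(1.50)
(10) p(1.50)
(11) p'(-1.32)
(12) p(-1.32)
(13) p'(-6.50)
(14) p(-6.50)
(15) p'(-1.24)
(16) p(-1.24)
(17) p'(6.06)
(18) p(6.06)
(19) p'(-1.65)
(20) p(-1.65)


(1) = 21.00
(2) = 16.00
(3) = 549.00
(4) = 1708.00
(5) = -4.62
(6) = 24.28
(7) = -6.40
(8) = 4.90
(9) = 16.50
(10) = 9.25
(11) = -9.11
(12) = 21.25
(13) = 192.50
(14) = -314.75
(15) = -9.69
(16) = 20.50
(17) = 259.82
(18) = 544.44
(19) = -5.87
(20) = 23.76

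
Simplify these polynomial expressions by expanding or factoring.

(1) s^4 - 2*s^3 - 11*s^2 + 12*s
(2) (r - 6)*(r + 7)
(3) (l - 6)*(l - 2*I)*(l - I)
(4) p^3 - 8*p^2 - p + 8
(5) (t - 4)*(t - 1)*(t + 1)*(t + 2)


(1) = s*(s - 4)*(s - 1)*(s + 3)
(2) = r^2 + r - 42
(3) = l^3 - 6*l^2 - 3*I*l^2 - 2*l + 18*I*l + 12
(4) = (p - 8)*(p - 1)*(p + 1)
(5) = t^4 - 2*t^3 - 9*t^2 + 2*t + 8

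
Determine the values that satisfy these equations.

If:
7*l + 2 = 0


Then:
l = -2/7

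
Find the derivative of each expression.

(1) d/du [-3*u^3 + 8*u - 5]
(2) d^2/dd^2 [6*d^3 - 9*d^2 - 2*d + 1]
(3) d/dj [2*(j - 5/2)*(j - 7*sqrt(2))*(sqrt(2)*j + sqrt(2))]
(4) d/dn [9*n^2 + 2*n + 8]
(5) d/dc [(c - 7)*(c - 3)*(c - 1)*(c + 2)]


(1) = 8 - 9*u^2
(2) = 36*d - 18
(3) = 6*sqrt(2)*j^2 - 56*j - 6*sqrt(2)*j - 5*sqrt(2) + 42
(4) = 18*n + 2
(5) = 4*c^3 - 27*c^2 + 18*c + 41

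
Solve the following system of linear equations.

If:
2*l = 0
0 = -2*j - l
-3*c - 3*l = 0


Then:
c = 0
j = 0
l = 0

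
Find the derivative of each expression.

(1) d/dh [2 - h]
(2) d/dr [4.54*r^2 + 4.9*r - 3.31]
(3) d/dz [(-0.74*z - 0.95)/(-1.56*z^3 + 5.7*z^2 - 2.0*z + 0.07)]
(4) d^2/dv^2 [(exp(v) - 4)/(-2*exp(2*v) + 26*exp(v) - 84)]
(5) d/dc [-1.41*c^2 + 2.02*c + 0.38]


(1) = -1
(2) = 9.08*r + 4.9
(3) = (-2.3088*z^3 - 0.228*z^2 + 10.83*z - 1.9518)/(2.4336*z^6 - 17.784*z^5 + 38.73*z^4 - 23.0184*z^3 + 4.798*z^2 - 0.28*z + 0.0049)
(4) = (-exp(4*v) + 3*exp(3*v) + 96*exp(2*v) - 542*exp(v) + 420)*exp(v)/(2*(exp(6*v) - 39*exp(5*v) + 633*exp(4*v) - 5473*exp(3*v) + 26586*exp(2*v) - 68796*exp(v) + 74088))
(5) = 2.02 - 2.82*c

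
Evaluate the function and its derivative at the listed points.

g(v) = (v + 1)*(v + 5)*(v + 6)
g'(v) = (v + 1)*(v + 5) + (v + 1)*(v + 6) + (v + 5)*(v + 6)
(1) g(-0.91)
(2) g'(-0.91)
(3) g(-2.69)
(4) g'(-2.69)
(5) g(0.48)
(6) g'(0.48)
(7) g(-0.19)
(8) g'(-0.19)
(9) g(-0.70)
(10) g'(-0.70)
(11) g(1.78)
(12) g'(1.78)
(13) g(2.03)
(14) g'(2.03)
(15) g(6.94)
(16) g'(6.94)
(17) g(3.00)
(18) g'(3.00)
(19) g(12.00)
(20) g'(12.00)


(1) = 1.87
(2) = 21.64
(3) = -12.92
(4) = -1.85
(5) = 52.56
(6) = 53.21
(7) = 22.64
(8) = 36.55
(9) = 6.84
(10) = 25.67
(11) = 146.64
(12) = 93.23
(13) = 171.05
(14) = 102.08
(15) = 1226.76
(16) = 352.05
(17) = 288.00
(18) = 140.00
(19) = 3978.00
(20) = 761.00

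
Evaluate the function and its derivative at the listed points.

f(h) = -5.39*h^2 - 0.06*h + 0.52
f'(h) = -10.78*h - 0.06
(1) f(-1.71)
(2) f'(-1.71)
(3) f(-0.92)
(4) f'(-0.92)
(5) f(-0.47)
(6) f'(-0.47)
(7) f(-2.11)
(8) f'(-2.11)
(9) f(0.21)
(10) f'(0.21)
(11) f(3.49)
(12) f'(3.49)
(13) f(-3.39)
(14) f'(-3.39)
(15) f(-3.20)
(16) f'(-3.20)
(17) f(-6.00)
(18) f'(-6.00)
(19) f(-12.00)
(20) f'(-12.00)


(1) = -15.14
(2) = 18.37
(3) = -3.99
(4) = 9.86
(5) = -0.64
(6) = 5.01
(7) = -23.35
(8) = 22.69
(9) = 0.27
(10) = -2.32
(11) = -65.34
(12) = -37.68
(13) = -61.22
(14) = 36.48
(15) = -54.48
(16) = 34.44
(17) = -193.16
(18) = 64.62
(19) = -774.92
(20) = 129.30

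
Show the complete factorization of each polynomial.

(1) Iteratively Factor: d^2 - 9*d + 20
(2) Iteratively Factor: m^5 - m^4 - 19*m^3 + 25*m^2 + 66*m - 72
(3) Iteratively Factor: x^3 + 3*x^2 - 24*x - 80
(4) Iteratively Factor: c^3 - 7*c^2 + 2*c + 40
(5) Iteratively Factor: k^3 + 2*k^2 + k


(1) = (d - 4)*(d - 5)
(2) = (m - 3)*(m^4 + 2*m^3 - 13*m^2 - 14*m + 24) = (m - 3)*(m + 4)*(m^3 - 2*m^2 - 5*m + 6) = (m - 3)*(m - 1)*(m + 4)*(m^2 - m - 6) = (m - 3)*(m - 1)*(m + 2)*(m + 4)*(m - 3)
(3) = (x - 5)*(x^2 + 8*x + 16) = (x - 5)*(x + 4)*(x + 4)
(4) = (c - 5)*(c^2 - 2*c - 8) = (c - 5)*(c - 4)*(c + 2)
(5) = (k)*(k^2 + 2*k + 1) = k*(k + 1)*(k + 1)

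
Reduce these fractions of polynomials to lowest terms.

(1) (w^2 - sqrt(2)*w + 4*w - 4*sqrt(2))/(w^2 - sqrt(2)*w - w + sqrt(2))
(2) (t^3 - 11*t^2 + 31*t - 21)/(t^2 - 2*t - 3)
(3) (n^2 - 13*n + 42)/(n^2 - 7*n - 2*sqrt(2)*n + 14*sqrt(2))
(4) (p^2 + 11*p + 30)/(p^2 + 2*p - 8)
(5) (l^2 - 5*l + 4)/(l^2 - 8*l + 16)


(1) = (w + 4)/(w - 1)
(2) = (t^2 - 8*t + 7)/(t + 1)
(3) = (n - 6)/(n - 2*sqrt(2))
(4) = (p^2 + 11*p + 30)/(p^2 + 2*p - 8)
(5) = (l - 1)/(l - 4)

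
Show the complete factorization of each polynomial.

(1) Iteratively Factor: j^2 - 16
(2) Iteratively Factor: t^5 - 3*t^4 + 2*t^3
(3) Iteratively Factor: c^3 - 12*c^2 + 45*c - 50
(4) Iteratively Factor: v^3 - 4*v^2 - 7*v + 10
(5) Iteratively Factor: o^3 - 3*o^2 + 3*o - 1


(1) = (j - 4)*(j + 4)
(2) = (t - 2)*(t^4 - t^3) = (t - 2)*(t - 1)*(t^3) = t*(t - 2)*(t - 1)*(t^2) = t^2*(t - 2)*(t - 1)*(t)
(3) = (c - 2)*(c^2 - 10*c + 25) = (c - 5)*(c - 2)*(c - 5)
(4) = (v - 5)*(v^2 + v - 2) = (v - 5)*(v + 2)*(v - 1)
(5) = (o - 1)*(o^2 - 2*o + 1) = (o - 1)^2*(o - 1)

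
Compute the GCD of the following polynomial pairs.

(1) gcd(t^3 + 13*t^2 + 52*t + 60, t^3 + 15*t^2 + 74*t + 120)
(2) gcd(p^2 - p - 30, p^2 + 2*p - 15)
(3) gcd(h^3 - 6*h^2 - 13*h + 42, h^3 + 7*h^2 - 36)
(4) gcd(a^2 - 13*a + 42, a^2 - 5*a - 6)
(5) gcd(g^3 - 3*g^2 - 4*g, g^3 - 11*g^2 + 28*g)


(1) = t^2 + 11*t + 30
(2) = p + 5
(3) = h^2 + h - 6
(4) = gcd((a - 7)*(a - 6), (a - 6)*(a + 1)) = a - 6
(5) = gcd(g*(g - 4)*(g + 1), g*(g - 7)*(g - 4)) = g^2 - 4*g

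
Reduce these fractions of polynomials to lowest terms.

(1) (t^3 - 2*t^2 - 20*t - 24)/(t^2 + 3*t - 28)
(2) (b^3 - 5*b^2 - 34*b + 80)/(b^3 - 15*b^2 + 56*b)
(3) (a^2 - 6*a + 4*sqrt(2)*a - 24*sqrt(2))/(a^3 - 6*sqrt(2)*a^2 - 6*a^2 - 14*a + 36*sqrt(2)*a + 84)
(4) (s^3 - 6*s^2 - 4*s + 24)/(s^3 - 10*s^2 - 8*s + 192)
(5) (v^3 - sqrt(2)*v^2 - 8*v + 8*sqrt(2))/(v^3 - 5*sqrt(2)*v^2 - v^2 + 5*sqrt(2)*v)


(1) = (t^3 - 2*t^2 - 20*t - 24)/(t^2 + 3*t - 28)
(2) = (b^2 + 3*b - 10)/(b^2 - 7*b)
(3) = (a + 4*sqrt(2))/(a^2 - 6*sqrt(2)*a - 14)
(4) = (s^2 - 4)/(s^2 - 4*s - 32)
(5) = (v^3 - sqrt(2)*v^2 - 8*v + 8*sqrt(2))/(v^3 + v^2*(-5*sqrt(2) - 1) + 5*sqrt(2)*v)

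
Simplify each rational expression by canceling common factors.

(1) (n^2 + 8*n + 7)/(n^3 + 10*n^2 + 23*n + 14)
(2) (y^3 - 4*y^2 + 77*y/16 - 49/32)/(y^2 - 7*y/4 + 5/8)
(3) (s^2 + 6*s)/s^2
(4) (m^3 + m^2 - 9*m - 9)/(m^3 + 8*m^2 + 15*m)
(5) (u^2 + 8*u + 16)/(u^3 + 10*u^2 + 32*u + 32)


(1) = 1/(n + 2)
(2) = (16*y^2 - 56*y + 49)/(16*y - 20)
(3) = (s + 6)/s
(4) = (m^2 - 2*m - 3)/(m^2 + 5*m)
(5) = 1/(u + 2)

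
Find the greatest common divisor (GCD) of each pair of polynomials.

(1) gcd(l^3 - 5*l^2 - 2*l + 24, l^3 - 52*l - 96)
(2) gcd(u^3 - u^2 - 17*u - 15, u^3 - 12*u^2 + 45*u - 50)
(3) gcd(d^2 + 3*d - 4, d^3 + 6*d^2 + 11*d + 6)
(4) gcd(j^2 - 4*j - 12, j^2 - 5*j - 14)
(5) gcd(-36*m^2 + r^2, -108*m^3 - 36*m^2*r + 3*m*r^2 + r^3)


(1) = gcd((l - 4)*(l - 3)*(l + 2), (l - 8)*(l + 2)*(l + 6)) = l + 2
(2) = gcd((u - 5)*(u + 1)*(u + 3), (u - 5)^2*(u - 2)) = u - 5
(3) = gcd((d - 1)*(d + 4), (d + 1)*(d + 2)*(d + 3)) = 1
(4) = j + 2
(5) = gcd((-6*m + r)*(6*m + r), (-6*m + r)*(3*m + r)*(6*m + r)) = -36*m^2 + r^2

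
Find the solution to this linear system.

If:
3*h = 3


Then:
h = 1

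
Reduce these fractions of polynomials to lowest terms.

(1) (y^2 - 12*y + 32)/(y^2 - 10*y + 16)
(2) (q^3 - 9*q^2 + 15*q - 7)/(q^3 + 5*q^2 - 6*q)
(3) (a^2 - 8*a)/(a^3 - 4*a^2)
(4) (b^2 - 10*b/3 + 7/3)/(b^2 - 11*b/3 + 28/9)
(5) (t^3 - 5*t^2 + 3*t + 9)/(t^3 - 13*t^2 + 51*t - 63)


(1) = (y - 4)/(y - 2)
(2) = (q^2 - 8*q + 7)/(q^2 + 6*q)
(3) = (a - 8)/(a^2 - 4*a)
(4) = (3*b - 3)/(3*b - 4)
(5) = (t + 1)/(t - 7)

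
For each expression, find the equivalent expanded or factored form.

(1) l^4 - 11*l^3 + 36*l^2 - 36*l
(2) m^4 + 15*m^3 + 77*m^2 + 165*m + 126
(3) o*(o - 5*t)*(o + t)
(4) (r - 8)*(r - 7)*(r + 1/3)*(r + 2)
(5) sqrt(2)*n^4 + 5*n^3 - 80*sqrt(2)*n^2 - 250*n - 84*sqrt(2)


(1) = l*(l - 6)*(l - 3)*(l - 2)
(2) = (m + 2)*(m + 3)^2*(m + 7)
(3) = o^3 - 4*o^2*t - 5*o*t^2
(4) = r^4 - 38*r^3/3 + 65*r^2/3 + 362*r/3 + 112/3
(5) = (n - 6*sqrt(2))*(n + sqrt(2))*(n + 7*sqrt(2))*(sqrt(2)*n + 1)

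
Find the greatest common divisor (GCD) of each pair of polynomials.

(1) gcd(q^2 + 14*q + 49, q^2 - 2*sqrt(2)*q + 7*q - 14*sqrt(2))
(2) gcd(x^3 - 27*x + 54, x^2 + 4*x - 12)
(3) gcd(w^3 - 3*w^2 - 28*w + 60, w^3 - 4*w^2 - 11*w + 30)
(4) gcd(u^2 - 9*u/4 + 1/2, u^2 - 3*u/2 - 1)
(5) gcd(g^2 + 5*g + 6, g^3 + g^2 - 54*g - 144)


(1) = gcd((q + 7)^2, (q + 7)*(q - 2*sqrt(2))) = q + 7
(2) = gcd((x - 3)^2*(x + 6), (x - 2)*(x + 6)) = x + 6
(3) = w - 2
(4) = u - 2
(5) = g + 3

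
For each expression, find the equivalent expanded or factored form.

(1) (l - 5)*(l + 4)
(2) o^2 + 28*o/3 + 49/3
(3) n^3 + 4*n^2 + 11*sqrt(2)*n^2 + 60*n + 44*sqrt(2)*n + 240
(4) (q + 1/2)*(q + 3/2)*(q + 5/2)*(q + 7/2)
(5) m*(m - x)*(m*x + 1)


(1) = l^2 - l - 20
(2) = (o + 7/3)*(o + 7)
(3) = (n + 4)*(n + 5*sqrt(2))*(n + 6*sqrt(2))
(4) = q^4 + 8*q^3 + 43*q^2/2 + 22*q + 105/16
(5) = m^3*x - m^2*x^2 + m^2 - m*x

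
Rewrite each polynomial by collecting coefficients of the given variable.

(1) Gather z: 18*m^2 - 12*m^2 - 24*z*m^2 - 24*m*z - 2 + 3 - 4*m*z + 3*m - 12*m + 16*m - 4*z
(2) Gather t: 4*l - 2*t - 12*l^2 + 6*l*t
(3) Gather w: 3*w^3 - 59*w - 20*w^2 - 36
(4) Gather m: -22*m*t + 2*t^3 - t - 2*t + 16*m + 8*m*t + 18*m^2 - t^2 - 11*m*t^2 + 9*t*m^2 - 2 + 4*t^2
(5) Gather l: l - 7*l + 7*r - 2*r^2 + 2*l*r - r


(1) = 6*m^2 + 7*m + z*(-24*m^2 - 28*m - 4) + 1
(2) = -12*l^2 + 4*l + t*(6*l - 2)
(3) = 3*w^3 - 20*w^2 - 59*w - 36
(4) = m^2*(9*t + 18) + m*(-11*t^2 - 14*t + 16) + 2*t^3 + 3*t^2 - 3*t - 2
(5) = l*(2*r - 6) - 2*r^2 + 6*r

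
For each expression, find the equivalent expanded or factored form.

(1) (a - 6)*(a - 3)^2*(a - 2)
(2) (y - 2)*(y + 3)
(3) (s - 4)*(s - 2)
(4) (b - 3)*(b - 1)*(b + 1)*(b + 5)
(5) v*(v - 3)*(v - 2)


(1) = a^4 - 14*a^3 + 69*a^2 - 144*a + 108
(2) = y^2 + y - 6
(3) = s^2 - 6*s + 8
(4) = b^4 + 2*b^3 - 16*b^2 - 2*b + 15
(5) = v^3 - 5*v^2 + 6*v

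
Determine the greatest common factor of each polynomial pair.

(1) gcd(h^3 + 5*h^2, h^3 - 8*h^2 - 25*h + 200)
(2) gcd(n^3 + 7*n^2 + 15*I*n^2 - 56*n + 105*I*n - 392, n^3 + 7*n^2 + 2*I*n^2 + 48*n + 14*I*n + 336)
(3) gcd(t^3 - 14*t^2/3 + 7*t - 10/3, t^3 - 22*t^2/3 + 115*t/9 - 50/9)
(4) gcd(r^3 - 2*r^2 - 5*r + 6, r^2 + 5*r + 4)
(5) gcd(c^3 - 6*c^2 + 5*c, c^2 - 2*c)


(1) = h + 5
(2) = gcd((n + 7)*(n + 7*I)*(n + 8*I), (n + 7)*(n - 6*I)*(n + 8*I)) = n^2 + n*(7 + 8*I) + 56*I
(3) = gcd((t - 2)*(t - 5/3)*(t - 1), (t - 5)*(t - 5/3)*(t - 2/3)) = t - 5/3
(4) = gcd((r - 3)*(r - 1)*(r + 2), (r + 1)*(r + 4)) = 1
(5) = c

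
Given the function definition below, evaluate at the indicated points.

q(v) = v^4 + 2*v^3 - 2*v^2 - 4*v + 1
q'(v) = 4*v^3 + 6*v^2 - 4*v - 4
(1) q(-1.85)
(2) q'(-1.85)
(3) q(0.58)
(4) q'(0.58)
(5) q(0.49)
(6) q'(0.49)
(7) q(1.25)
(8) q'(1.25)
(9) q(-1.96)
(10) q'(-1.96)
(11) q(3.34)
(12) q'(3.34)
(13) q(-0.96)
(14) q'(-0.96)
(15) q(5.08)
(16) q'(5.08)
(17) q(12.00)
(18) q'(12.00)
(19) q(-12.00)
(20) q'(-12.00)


(1) = 0.61
(2) = -1.39
(3) = -1.49
(4) = -3.52
(5) = -1.15
(6) = -4.05
(7) = -0.78
(8) = 8.19
(9) = 0.86
(10) = -3.23
(11) = 164.30
(12) = 198.61
(13) = 2.08
(14) = 1.83
(15) = 857.23
(16) = 654.90
(17) = 23857.00
(18) = 7724.00
(19) = 17041.00
(20) = -6004.00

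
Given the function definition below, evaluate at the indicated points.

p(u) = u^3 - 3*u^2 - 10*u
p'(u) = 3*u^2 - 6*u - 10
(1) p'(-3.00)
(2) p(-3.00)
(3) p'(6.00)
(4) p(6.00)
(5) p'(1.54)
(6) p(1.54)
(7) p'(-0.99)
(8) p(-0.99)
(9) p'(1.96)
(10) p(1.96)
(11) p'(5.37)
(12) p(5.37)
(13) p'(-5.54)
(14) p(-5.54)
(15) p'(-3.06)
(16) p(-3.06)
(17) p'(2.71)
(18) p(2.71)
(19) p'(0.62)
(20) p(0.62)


(1) = 35.00
(2) = -24.00
(3) = 62.00
(4) = 48.00
(5) = -12.13
(6) = -18.86
(7) = -1.12
(8) = 5.99
(9) = -10.24
(10) = -23.60
(11) = 44.29
(12) = 14.64
(13) = 115.31
(14) = -206.71
(15) = 36.45
(16) = -26.14
(17) = -4.23
(18) = -29.23
(19) = -12.57
(20) = -7.11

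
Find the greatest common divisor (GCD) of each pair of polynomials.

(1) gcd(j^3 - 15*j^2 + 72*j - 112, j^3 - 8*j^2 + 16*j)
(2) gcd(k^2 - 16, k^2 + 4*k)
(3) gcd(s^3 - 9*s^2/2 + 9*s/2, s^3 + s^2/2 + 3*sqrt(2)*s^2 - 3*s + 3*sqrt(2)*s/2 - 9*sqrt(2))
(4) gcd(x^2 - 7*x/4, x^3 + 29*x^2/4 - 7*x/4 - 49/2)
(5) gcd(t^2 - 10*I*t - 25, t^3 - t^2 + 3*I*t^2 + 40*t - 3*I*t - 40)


(1) = j^2 - 8*j + 16
(2) = gcd((k - 4)*(k + 4), k*(k + 4)) = k + 4
(3) = s - 3/2
(4) = x - 7/4
(5) = gcd((t - 5*I)^2, (t - 1)*(t - 5*I)*(t + 8*I)) = t - 5*I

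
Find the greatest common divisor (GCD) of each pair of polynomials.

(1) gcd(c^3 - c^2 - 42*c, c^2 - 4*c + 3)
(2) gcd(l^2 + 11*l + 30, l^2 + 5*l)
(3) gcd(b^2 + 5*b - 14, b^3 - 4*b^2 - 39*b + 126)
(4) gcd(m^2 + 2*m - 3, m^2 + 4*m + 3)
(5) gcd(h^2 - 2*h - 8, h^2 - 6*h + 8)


(1) = gcd(c*(c - 7)*(c + 6), (c - 3)*(c - 1)) = 1
(2) = l + 5
(3) = 1
(4) = gcd((m - 1)*(m + 3), (m + 1)*(m + 3)) = m + 3
(5) = gcd((h - 4)*(h + 2), (h - 4)*(h - 2)) = h - 4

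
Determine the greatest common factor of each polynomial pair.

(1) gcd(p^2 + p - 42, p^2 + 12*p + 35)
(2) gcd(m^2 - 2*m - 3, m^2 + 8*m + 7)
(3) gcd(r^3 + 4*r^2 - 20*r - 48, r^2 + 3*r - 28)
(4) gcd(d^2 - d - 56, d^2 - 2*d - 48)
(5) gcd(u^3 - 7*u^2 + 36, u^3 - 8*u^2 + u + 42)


(1) = p + 7
(2) = gcd((m - 3)*(m + 1), (m + 1)*(m + 7)) = m + 1
(3) = gcd((r - 4)*(r + 2)*(r + 6), (r - 4)*(r + 7)) = r - 4
(4) = gcd((d - 8)*(d + 7), (d - 8)*(d + 6)) = d - 8
(5) = gcd((u - 6)*(u - 3)*(u + 2), (u - 7)*(u - 3)*(u + 2)) = u^2 - u - 6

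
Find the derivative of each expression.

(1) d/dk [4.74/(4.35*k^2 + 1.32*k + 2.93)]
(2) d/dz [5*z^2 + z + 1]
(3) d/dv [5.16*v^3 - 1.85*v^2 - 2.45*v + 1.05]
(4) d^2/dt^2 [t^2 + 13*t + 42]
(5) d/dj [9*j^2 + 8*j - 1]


(1) = (-41.238*k - 6.2568)/(4.35*k^2 + 1.32*k + 2.93)^2
(2) = 10*z + 1
(3) = 15.48*v^2 - 3.7*v - 2.45
(4) = 2
(5) = 18*j + 8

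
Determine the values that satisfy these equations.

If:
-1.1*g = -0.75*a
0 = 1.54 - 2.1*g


Then:
a = 1.08
g = 0.73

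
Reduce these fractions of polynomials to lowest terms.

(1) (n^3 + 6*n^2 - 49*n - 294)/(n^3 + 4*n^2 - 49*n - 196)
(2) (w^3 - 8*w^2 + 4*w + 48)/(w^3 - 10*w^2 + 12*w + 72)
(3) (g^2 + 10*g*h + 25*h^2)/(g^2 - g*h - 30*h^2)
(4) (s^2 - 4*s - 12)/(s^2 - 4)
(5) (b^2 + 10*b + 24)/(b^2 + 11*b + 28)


(1) = (n + 6)/(n + 4)
(2) = (w - 4)/(w - 6)
(3) = (g + 5*h)/(g - 6*h)
(4) = (s - 6)/(s - 2)
(5) = (b + 6)/(b + 7)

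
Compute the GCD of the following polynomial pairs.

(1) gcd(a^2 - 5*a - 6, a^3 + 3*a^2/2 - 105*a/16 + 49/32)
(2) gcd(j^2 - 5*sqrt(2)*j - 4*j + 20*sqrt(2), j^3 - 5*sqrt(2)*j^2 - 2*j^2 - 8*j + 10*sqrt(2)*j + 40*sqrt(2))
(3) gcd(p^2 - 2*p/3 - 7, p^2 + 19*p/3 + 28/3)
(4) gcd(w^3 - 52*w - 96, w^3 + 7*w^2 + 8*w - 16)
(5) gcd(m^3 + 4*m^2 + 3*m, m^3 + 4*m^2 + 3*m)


(1) = 1
(2) = gcd((j - 4)*(j - 5*sqrt(2)), (j - 4)*(j + 2)*(j - 5*sqrt(2))) = j^2 + j*(-5*sqrt(2) - 4) + 20*sqrt(2)
(3) = gcd((p - 3)*(p + 7/3), (p + 7/3)*(p + 4)) = p + 7/3
(4) = 1
(5) = gcd(m*(m + 1)*(m + 3), m*(m + 1)*(m + 3)) = m^3 + 4*m^2 + 3*m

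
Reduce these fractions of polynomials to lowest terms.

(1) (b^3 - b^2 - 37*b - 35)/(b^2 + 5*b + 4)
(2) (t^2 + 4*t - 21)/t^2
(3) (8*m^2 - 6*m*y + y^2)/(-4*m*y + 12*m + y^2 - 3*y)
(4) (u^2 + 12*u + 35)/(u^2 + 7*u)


(1) = (b^2 - 2*b - 35)/(b + 4)
(2) = (t^2 + 4*t - 21)/t^2
(3) = (-2*m + y)/(y - 3)
(4) = (u + 5)/u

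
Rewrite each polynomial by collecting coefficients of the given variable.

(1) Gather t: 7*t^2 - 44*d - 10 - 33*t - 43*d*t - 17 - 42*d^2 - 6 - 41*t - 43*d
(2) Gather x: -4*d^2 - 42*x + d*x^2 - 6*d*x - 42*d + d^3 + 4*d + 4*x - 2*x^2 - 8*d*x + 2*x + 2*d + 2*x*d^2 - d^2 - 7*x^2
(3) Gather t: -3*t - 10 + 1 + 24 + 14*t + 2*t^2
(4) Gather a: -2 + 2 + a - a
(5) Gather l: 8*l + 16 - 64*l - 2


(1) = -42*d^2 - 87*d + 7*t^2 + t*(-43*d - 74) - 33
(2) = d^3 - 5*d^2 - 36*d + x^2*(d - 9) + x*(2*d^2 - 14*d - 36)
(3) = 2*t^2 + 11*t + 15
(4) = 0
(5) = 14 - 56*l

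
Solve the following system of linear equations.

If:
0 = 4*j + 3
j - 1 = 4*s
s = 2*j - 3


Then:
No Solution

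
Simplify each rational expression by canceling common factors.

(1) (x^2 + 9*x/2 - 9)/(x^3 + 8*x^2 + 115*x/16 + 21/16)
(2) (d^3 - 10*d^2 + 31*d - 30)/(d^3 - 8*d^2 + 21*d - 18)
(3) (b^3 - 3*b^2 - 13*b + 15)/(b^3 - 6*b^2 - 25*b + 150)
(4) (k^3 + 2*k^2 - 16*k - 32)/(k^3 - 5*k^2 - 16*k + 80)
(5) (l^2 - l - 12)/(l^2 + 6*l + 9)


(1) = (16*x^2 + 72*x - 144)/(16*x^3 + 128*x^2 + 115*x + 21)
(2) = (d - 5)/(d - 3)
(3) = (b^2 + 2*b - 3)/(b^2 - b - 30)
(4) = (k + 2)/(k - 5)
(5) = (l - 4)/(l + 3)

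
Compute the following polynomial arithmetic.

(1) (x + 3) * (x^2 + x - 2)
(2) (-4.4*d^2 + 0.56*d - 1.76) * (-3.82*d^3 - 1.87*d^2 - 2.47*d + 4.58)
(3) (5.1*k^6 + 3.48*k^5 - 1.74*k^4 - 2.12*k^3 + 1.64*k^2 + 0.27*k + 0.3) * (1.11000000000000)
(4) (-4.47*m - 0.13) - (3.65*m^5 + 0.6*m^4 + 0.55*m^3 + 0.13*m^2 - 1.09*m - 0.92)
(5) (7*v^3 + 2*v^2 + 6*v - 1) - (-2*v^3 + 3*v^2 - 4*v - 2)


(1) = x^3 + 4*x^2 + x - 6
(2) = 16.808*d^5 + 6.0888*d^4 + 16.544*d^3 - 18.244*d^2 + 6.912*d - 8.0608
(3) = 5.661*k^6 + 3.8628*k^5 - 1.9314*k^4 - 2.3532*k^3 + 1.8204*k^2 + 0.2997*k + 0.333
(4) = -3.65*m^5 - 0.6*m^4 - 0.55*m^3 - 0.13*m^2 - 3.38*m + 0.79
(5) = 9*v^3 - v^2 + 10*v + 1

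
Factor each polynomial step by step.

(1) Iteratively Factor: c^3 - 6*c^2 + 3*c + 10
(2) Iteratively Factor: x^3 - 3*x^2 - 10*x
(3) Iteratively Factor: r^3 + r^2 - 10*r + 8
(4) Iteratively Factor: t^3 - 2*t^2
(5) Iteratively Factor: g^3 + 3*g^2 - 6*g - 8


(1) = (c - 5)*(c^2 - c - 2) = (c - 5)*(c + 1)*(c - 2)
(2) = (x - 5)*(x^2 + 2*x) = x*(x - 5)*(x + 2)
(3) = (r - 2)*(r^2 + 3*r - 4) = (r - 2)*(r - 1)*(r + 4)
(4) = (t - 2)*(t^2) = t*(t - 2)*(t)
(5) = (g + 1)*(g^2 + 2*g - 8) = (g + 1)*(g + 4)*(g - 2)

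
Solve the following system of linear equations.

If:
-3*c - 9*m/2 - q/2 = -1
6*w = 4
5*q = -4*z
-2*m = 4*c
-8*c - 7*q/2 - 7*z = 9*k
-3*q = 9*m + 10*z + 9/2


Then:
c = -29/264
k = 107/216
m = 29/132
q = 15/22
w = 2/3
z = -75/88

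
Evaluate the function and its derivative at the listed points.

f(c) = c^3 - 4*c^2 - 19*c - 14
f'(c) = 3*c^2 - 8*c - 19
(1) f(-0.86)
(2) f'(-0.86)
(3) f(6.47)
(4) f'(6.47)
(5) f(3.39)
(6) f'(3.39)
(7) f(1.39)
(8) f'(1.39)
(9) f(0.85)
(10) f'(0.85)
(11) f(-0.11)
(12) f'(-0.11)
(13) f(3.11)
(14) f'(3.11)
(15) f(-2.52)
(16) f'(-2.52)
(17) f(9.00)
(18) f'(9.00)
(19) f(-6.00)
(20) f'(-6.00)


(1) = -1.25
(2) = -9.90
(3) = -33.53
(4) = 54.82
(5) = -85.42
(6) = -11.64
(7) = -45.45
(8) = -24.32
(9) = -32.43
(10) = -23.63
(11) = -11.96
(12) = -18.08
(13) = -81.70
(14) = -14.86
(15) = -7.52
(16) = 20.21
(17) = 220.00
(18) = 152.00
(19) = -260.00
(20) = 137.00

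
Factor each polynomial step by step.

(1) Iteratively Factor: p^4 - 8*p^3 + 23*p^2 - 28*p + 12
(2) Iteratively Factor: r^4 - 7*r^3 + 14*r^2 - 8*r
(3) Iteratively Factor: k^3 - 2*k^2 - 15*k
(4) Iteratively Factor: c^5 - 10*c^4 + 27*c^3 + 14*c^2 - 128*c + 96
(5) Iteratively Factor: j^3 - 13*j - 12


(1) = (p - 2)*(p^3 - 6*p^2 + 11*p - 6) = (p - 2)^2*(p^2 - 4*p + 3) = (p - 2)^2*(p - 1)*(p - 3)
(2) = (r - 2)*(r^3 - 5*r^2 + 4*r) = (r - 2)*(r - 1)*(r^2 - 4*r) = (r - 4)*(r - 2)*(r - 1)*(r)
(3) = (k - 5)*(k^2 + 3*k) = (k - 5)*(k + 3)*(k)
(4) = (c - 3)*(c^4 - 7*c^3 + 6*c^2 + 32*c - 32) = (c - 4)*(c - 3)*(c^3 - 3*c^2 - 6*c + 8) = (c - 4)*(c - 3)*(c + 2)*(c^2 - 5*c + 4) = (c - 4)^2*(c - 3)*(c + 2)*(c - 1)
(5) = (j - 4)*(j^2 + 4*j + 3) = (j - 4)*(j + 3)*(j + 1)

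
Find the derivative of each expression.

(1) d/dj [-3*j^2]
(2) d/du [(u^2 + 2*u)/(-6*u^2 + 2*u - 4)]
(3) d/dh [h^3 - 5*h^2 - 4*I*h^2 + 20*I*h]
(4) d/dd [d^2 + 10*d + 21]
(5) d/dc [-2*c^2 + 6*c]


(1) = -6*j
(2) = (7*u^2 - 4*u - 4)/(2*(9*u^4 - 6*u^3 + 13*u^2 - 4*u + 4))
(3) = 3*h^2 - 10*h - 8*I*h + 20*I
(4) = 2*d + 10
(5) = 6 - 4*c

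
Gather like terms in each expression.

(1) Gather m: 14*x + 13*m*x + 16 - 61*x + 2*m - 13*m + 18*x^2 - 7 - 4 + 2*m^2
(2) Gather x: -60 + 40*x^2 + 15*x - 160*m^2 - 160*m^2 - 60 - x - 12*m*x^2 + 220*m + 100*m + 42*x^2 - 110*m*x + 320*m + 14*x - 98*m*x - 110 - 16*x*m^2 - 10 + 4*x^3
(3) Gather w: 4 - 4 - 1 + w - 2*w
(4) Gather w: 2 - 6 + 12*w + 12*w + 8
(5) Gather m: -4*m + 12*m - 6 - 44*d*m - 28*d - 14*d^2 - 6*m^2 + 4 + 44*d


(1) = 2*m^2 + m*(13*x - 11) + 18*x^2 - 47*x + 5
(2) = -320*m^2 + 640*m + 4*x^3 + x^2*(82 - 12*m) + x*(-16*m^2 - 208*m + 28) - 240
(3) = -w - 1
(4) = 24*w + 4
(5) = -14*d^2 + 16*d - 6*m^2 + m*(8 - 44*d) - 2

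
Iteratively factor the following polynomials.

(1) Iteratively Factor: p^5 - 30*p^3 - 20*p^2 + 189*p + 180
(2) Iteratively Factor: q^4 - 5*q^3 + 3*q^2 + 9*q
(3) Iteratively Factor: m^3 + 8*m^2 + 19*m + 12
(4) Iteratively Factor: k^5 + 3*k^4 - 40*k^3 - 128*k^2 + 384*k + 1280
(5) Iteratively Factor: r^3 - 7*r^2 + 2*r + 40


(1) = (p + 1)*(p^4 - p^3 - 29*p^2 + 9*p + 180) = (p + 1)*(p + 3)*(p^3 - 4*p^2 - 17*p + 60) = (p - 3)*(p + 1)*(p + 3)*(p^2 - p - 20) = (p - 5)*(p - 3)*(p + 1)*(p + 3)*(p + 4)
(2) = (q - 3)*(q^3 - 2*q^2 - 3*q) = (q - 3)^2*(q^2 + q) = q*(q - 3)^2*(q + 1)
(3) = (m + 1)*(m^2 + 7*m + 12) = (m + 1)*(m + 3)*(m + 4)
(4) = (k + 4)*(k^4 - k^3 - 36*k^2 + 16*k + 320) = (k + 4)^2*(k^3 - 5*k^2 - 16*k + 80) = (k - 4)*(k + 4)^2*(k^2 - k - 20) = (k - 5)*(k - 4)*(k + 4)^2*(k + 4)
(5) = (r - 4)*(r^2 - 3*r - 10) = (r - 4)*(r + 2)*(r - 5)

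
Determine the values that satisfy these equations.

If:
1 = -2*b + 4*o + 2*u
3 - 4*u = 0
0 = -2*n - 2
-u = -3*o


Then:
b = 3/4
n = -1
o = 1/4
u = 3/4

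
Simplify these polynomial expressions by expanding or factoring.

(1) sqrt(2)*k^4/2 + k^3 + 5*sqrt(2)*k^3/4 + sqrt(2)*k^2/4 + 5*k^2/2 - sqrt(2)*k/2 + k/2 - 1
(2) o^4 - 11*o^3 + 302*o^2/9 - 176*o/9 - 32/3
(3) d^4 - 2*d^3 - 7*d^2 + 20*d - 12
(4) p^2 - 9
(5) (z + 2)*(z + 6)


(1) = (k - 1/2)*(k + 1)*(k + sqrt(2))*(sqrt(2)*k/2 + sqrt(2))
(2) = (o - 6)*(o - 4)*(o - 4/3)*(o + 1/3)
(3) = (d - 2)^2*(d - 1)*(d + 3)
(4) = (p - 3)*(p + 3)
(5) = z^2 + 8*z + 12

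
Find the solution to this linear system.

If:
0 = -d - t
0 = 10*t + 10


Then:
d = 1
t = -1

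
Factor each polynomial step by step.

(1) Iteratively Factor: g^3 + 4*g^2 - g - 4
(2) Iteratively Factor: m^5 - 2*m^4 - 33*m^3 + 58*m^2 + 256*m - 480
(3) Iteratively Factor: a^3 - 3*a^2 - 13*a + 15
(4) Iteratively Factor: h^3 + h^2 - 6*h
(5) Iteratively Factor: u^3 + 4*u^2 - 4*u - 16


(1) = (g + 1)*(g^2 + 3*g - 4) = (g + 1)*(g + 4)*(g - 1)
(2) = (m - 5)*(m^4 + 3*m^3 - 18*m^2 - 32*m + 96) = (m - 5)*(m - 2)*(m^3 + 5*m^2 - 8*m - 48) = (m - 5)*(m - 2)*(m + 4)*(m^2 + m - 12) = (m - 5)*(m - 2)*(m + 4)^2*(m - 3)
(3) = (a - 5)*(a^2 + 2*a - 3) = (a - 5)*(a + 3)*(a - 1)
(4) = (h - 2)*(h^2 + 3*h) = (h - 2)*(h + 3)*(h)
(5) = (u - 2)*(u^2 + 6*u + 8) = (u - 2)*(u + 4)*(u + 2)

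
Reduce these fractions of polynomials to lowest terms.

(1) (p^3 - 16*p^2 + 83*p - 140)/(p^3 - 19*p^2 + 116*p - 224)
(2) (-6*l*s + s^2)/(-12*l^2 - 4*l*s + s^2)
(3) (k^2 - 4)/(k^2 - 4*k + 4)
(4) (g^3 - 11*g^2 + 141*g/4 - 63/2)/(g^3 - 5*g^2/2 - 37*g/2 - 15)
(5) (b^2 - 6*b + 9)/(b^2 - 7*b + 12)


(1) = (p - 5)/(p - 8)
(2) = s/(2*l + s)
(3) = (k + 2)/(k - 2)
(4) = (4*g^2 - 20*g + 21)/(4*g^2 + 14*g + 10)
(5) = (b - 3)/(b - 4)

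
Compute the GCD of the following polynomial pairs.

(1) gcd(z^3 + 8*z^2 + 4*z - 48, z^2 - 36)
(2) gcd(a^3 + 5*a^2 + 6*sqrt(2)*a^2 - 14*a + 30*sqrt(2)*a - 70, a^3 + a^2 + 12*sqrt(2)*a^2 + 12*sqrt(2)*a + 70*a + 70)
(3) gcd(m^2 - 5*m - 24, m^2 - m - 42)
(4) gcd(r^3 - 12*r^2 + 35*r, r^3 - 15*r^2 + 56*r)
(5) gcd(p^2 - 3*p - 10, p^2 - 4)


(1) = z + 6
(2) = a + 7*sqrt(2)
(3) = 1
(4) = gcd(r*(r - 7)*(r - 5), r*(r - 8)*(r - 7)) = r^2 - 7*r
(5) = gcd((p - 5)*(p + 2), (p - 2)*(p + 2)) = p + 2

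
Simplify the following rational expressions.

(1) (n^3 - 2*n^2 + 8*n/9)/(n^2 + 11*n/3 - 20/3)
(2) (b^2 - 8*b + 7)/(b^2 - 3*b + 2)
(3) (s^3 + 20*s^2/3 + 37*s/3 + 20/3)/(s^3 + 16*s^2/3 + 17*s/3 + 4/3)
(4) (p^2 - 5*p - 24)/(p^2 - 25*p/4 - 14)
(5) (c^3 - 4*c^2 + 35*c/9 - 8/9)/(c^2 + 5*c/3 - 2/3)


(1) = (3*n^2 - 2*n)/(3*n + 15)
(2) = (b - 7)/(b - 2)
(3) = (3*s + 5)/(3*s + 1)
(4) = (4*p + 12)/(4*p + 7)
(5) = (3*c^2 - 11*c + 8)/(3*c + 6)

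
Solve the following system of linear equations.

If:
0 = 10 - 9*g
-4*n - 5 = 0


Then:
g = 10/9
n = -5/4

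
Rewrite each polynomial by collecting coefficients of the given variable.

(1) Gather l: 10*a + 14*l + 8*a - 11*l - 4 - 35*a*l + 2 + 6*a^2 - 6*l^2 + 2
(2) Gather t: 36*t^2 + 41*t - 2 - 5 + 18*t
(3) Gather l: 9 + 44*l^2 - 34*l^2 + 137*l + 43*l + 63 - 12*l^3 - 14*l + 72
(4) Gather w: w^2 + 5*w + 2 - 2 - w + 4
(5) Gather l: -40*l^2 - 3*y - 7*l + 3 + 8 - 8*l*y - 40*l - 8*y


(1) = 6*a^2 + 18*a - 6*l^2 + l*(3 - 35*a)
(2) = 36*t^2 + 59*t - 7
(3) = -12*l^3 + 10*l^2 + 166*l + 144
(4) = w^2 + 4*w + 4
(5) = -40*l^2 + l*(-8*y - 47) - 11*y + 11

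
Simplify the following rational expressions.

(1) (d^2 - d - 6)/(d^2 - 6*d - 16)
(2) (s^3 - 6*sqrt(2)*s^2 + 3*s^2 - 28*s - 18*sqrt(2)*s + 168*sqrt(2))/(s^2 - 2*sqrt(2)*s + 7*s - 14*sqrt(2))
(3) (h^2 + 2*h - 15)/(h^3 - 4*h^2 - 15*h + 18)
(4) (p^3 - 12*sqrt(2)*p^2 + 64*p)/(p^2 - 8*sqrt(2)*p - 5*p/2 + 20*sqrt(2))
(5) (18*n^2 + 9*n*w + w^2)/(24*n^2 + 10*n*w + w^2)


(1) = (d - 3)/(d - 8)
(2) = (s^2 + s*(-6*sqrt(2) - 4) + 24*sqrt(2))/(s - 2*sqrt(2))
(3) = (h^2 + 2*h - 15)/(h^3 - 4*h^2 - 15*h + 18)
(4) = (2*p^2 - 8*sqrt(2)*p)/(2*p - 5)
(5) = (3*n + w)/(4*n + w)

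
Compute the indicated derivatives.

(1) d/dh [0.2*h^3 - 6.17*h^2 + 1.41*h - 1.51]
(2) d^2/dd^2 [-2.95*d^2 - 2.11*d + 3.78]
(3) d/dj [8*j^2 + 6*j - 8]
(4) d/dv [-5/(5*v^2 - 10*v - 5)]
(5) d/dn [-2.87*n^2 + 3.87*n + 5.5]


(1) = 0.6*h^2 - 12.34*h + 1.41
(2) = -5.90000000000000
(3) = 16*j + 6
(4) = 2*(v - 1)/(-v^2 + 2*v + 1)^2
(5) = 3.87 - 5.74*n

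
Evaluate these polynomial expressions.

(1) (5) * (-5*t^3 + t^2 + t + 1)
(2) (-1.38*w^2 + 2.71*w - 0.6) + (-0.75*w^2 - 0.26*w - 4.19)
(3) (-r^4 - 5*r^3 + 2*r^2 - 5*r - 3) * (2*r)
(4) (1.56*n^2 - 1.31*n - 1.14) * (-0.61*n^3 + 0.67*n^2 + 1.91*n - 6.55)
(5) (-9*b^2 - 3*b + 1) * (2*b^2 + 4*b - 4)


(1) = -25*t^3 + 5*t^2 + 5*t + 5
(2) = -2.13*w^2 + 2.45*w - 4.79
(3) = -2*r^5 - 10*r^4 + 4*r^3 - 10*r^2 - 6*r
(4) = -0.9516*n^5 + 1.8443*n^4 + 2.7973*n^3 - 13.4839*n^2 + 6.4031*n + 7.467
(5) = -18*b^4 - 42*b^3 + 26*b^2 + 16*b - 4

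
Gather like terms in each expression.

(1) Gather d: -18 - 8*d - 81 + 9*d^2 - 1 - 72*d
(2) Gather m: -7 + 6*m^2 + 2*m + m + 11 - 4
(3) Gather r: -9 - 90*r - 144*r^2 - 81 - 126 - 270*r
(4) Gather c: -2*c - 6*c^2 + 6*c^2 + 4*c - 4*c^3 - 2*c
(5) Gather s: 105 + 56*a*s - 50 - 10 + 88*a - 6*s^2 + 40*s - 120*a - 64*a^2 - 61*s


(1) = 9*d^2 - 80*d - 100
(2) = 6*m^2 + 3*m
(3) = -144*r^2 - 360*r - 216
(4) = -4*c^3
(5) = -64*a^2 - 32*a - 6*s^2 + s*(56*a - 21) + 45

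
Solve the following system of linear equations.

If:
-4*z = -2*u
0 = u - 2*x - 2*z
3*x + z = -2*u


Then:
u = 0
x = 0
z = 0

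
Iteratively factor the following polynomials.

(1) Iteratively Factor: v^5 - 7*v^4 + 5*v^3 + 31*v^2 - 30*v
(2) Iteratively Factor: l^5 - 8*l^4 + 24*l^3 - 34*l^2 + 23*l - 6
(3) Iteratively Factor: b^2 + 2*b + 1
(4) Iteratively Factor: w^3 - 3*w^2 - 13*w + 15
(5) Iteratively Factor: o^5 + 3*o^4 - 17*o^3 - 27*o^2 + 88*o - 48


(1) = (v - 5)*(v^4 - 2*v^3 - 5*v^2 + 6*v) = (v - 5)*(v - 1)*(v^3 - v^2 - 6*v) = v*(v - 5)*(v - 1)*(v^2 - v - 6) = v*(v - 5)*(v - 1)*(v + 2)*(v - 3)
(2) = (l - 1)*(l^4 - 7*l^3 + 17*l^2 - 17*l + 6) = (l - 3)*(l - 1)*(l^3 - 4*l^2 + 5*l - 2) = (l - 3)*(l - 1)^2*(l^2 - 3*l + 2) = (l - 3)*(l - 2)*(l - 1)^2*(l - 1)
(3) = (b + 1)*(b + 1)
(4) = (w + 3)*(w^2 - 6*w + 5) = (w - 1)*(w + 3)*(w - 5)
(5) = (o + 4)*(o^4 - o^3 - 13*o^2 + 25*o - 12) = (o - 1)*(o + 4)*(o^3 - 13*o + 12) = (o - 1)^2*(o + 4)*(o^2 + o - 12) = (o - 1)^2*(o + 4)^2*(o - 3)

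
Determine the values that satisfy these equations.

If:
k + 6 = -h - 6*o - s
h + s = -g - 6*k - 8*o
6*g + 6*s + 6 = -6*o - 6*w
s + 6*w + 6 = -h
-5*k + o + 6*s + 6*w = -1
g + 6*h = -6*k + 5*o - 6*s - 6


Then:
g = -361/208
h = -6473/1248
k = 1931/1040
o = -161/208
s = 12319/6240
w = -223/480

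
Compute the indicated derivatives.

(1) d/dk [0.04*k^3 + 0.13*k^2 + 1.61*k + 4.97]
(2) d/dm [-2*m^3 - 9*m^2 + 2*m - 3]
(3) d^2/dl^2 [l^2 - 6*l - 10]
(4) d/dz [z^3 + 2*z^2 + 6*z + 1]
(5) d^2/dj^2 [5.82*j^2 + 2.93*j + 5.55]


(1) = 0.12*k^2 + 0.26*k + 1.61
(2) = -6*m^2 - 18*m + 2
(3) = 2
(4) = 3*z^2 + 4*z + 6
(5) = 11.6400000000000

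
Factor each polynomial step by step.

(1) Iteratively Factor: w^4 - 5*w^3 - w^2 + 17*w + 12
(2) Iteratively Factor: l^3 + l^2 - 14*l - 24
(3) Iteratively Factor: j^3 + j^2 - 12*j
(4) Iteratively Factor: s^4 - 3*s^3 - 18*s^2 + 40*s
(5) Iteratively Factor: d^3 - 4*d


(1) = (w - 3)*(w^3 - 2*w^2 - 7*w - 4) = (w - 4)*(w - 3)*(w^2 + 2*w + 1) = (w - 4)*(w - 3)*(w + 1)*(w + 1)
(2) = (l - 4)*(l^2 + 5*l + 6) = (l - 4)*(l + 2)*(l + 3)
(3) = (j - 3)*(j^2 + 4*j) = (j - 3)*(j + 4)*(j)
(4) = (s - 2)*(s^3 - s^2 - 20*s) = (s - 2)*(s + 4)*(s^2 - 5*s) = s*(s - 2)*(s + 4)*(s - 5)
(5) = (d + 2)*(d^2 - 2*d) = (d - 2)*(d + 2)*(d)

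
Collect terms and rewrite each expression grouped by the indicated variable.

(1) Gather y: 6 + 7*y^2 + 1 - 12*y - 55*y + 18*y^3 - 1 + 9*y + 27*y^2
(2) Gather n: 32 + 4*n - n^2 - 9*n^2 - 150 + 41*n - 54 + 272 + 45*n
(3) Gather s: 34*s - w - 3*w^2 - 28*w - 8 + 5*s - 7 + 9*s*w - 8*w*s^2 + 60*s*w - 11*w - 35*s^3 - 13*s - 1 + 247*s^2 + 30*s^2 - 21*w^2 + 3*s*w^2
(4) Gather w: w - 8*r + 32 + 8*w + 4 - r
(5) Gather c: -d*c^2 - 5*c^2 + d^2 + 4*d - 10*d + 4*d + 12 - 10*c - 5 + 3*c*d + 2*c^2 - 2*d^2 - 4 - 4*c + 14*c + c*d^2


(1) = 18*y^3 + 34*y^2 - 58*y + 6
(2) = -10*n^2 + 90*n + 100
(3) = -35*s^3 + s^2*(277 - 8*w) + s*(3*w^2 + 69*w + 26) - 24*w^2 - 40*w - 16
(4) = -9*r + 9*w + 36
(5) = c^2*(-d - 3) + c*(d^2 + 3*d) - d^2 - 2*d + 3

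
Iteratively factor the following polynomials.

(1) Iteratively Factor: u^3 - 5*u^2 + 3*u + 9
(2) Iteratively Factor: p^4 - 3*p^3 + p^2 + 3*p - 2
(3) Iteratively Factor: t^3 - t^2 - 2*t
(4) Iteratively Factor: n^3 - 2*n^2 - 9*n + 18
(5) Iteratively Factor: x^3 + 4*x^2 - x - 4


(1) = (u - 3)*(u^2 - 2*u - 3) = (u - 3)*(u + 1)*(u - 3)
(2) = (p + 1)*(p^3 - 4*p^2 + 5*p - 2) = (p - 2)*(p + 1)*(p^2 - 2*p + 1) = (p - 2)*(p - 1)*(p + 1)*(p - 1)
(3) = (t + 1)*(t^2 - 2*t) = (t - 2)*(t + 1)*(t)
(4) = (n - 2)*(n^2 - 9) = (n - 3)*(n - 2)*(n + 3)
(5) = (x + 1)*(x^2 + 3*x - 4) = (x + 1)*(x + 4)*(x - 1)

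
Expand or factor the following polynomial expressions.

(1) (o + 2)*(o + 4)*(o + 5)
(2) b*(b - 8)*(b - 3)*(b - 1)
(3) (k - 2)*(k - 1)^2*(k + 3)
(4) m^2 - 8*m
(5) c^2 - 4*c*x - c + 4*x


(1) = o^3 + 11*o^2 + 38*o + 40
(2) = b^4 - 12*b^3 + 35*b^2 - 24*b
(3) = k^4 - k^3 - 7*k^2 + 13*k - 6
(4) = m*(m - 8)
(5) = (c - 1)*(c - 4*x)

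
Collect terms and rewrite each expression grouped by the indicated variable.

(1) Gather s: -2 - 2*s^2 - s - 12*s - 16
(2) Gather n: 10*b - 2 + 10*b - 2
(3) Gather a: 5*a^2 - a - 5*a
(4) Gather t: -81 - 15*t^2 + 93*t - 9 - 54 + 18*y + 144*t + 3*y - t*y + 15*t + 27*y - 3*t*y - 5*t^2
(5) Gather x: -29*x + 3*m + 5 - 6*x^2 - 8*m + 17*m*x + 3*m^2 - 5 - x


(1) = -2*s^2 - 13*s - 18
(2) = 20*b - 4
(3) = 5*a^2 - 6*a
(4) = -20*t^2 + t*(252 - 4*y) + 48*y - 144
(5) = 3*m^2 - 5*m - 6*x^2 + x*(17*m - 30)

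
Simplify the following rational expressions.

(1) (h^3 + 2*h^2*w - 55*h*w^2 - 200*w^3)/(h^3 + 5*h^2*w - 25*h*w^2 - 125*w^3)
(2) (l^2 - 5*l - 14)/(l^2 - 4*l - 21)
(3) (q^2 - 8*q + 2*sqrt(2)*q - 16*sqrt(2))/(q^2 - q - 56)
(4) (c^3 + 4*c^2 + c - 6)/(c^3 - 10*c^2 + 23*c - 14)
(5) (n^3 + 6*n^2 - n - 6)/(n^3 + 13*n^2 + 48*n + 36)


(1) = (-h + 8*w)/(-h + 5*w)
(2) = (l + 2)/(l + 3)
(3) = (q + 2*sqrt(2))/(q + 7)
(4) = (c^2 + 5*c + 6)/(c^2 - 9*c + 14)
(5) = (n - 1)/(n + 6)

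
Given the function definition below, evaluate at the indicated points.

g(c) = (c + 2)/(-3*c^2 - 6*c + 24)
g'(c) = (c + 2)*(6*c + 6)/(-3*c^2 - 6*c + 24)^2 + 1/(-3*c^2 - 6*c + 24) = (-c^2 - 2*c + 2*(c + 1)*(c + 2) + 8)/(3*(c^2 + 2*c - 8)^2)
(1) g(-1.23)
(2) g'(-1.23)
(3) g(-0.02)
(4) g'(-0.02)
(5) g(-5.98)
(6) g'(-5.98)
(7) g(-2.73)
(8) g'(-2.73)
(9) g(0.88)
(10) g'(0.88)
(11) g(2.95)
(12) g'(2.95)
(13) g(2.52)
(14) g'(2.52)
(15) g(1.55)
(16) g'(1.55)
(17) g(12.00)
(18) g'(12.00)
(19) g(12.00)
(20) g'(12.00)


(1) = 0.03
(2) = 0.04
(3) = 0.08
(4) = 0.06
(5) = 0.08
(6) = 0.03
(7) = -0.04
(8) = 0.08
(9) = 0.18
(10) = 0.18
(11) = -0.25
(12) = 0.25
(13) = -0.44
(14) = 0.82
(15) = 0.47
(16) = 1.10
(17) = -0.03
(18) = 0.00
(19) = -0.03
(20) = 0.00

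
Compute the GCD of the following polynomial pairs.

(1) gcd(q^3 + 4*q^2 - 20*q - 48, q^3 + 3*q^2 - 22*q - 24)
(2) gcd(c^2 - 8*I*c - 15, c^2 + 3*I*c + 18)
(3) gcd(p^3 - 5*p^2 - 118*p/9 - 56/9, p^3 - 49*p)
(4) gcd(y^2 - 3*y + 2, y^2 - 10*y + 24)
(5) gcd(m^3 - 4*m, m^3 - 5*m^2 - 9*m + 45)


(1) = gcd((q - 4)*(q + 2)*(q + 6), (q - 4)*(q + 1)*(q + 6)) = q^2 + 2*q - 24
(2) = c - 3*I
(3) = p - 7
(4) = 1
(5) = 1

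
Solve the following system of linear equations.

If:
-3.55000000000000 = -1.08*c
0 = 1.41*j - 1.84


Then:
c = 3.29
j = 1.30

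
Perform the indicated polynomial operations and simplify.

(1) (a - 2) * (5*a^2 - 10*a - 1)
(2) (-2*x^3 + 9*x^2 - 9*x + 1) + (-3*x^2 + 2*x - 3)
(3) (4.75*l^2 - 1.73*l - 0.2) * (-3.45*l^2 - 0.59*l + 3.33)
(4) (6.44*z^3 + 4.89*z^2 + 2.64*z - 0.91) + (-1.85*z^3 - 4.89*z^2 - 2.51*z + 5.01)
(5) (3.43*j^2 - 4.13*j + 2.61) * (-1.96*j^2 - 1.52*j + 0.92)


(1) = 5*a^3 - 20*a^2 + 19*a + 2
(2) = -2*x^3 + 6*x^2 - 7*x - 2
(3) = -16.3875*l^4 + 3.166*l^3 + 17.5282*l^2 - 5.6429*l - 0.666
(4) = 4.59*z^3 + 0.13*z + 4.1
(5) = -6.7228*j^4 + 2.8812*j^3 + 4.3176*j^2 - 7.7668*j + 2.4012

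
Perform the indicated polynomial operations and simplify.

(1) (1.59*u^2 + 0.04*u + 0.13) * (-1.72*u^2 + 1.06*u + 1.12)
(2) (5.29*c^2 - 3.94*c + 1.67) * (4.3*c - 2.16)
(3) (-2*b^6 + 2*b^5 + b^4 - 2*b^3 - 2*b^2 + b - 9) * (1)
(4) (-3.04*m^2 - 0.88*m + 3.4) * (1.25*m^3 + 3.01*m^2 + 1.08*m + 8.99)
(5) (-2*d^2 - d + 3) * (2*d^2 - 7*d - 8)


(1) = -2.7348*u^4 + 1.6166*u^3 + 1.5996*u^2 + 0.1826*u + 0.1456
(2) = 22.747*c^3 - 28.3684*c^2 + 15.6914*c - 3.6072
(3) = -2*b^6 + 2*b^5 + b^4 - 2*b^3 - 2*b^2 + b - 9
(4) = -3.8*m^5 - 10.2504*m^4 - 1.682*m^3 - 18.046*m^2 - 4.2392*m + 30.566
(5) = -4*d^4 + 12*d^3 + 29*d^2 - 13*d - 24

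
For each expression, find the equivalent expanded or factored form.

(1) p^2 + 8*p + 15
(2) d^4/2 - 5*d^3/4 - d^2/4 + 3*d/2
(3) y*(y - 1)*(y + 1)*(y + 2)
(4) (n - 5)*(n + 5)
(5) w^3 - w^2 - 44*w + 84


(1) = (p + 3)*(p + 5)
(2) = d*(d/2 + 1/2)*(d - 2)*(d - 3/2)
(3) = y^4 + 2*y^3 - y^2 - 2*y
(4) = n^2 - 25
(5) = (w - 6)*(w - 2)*(w + 7)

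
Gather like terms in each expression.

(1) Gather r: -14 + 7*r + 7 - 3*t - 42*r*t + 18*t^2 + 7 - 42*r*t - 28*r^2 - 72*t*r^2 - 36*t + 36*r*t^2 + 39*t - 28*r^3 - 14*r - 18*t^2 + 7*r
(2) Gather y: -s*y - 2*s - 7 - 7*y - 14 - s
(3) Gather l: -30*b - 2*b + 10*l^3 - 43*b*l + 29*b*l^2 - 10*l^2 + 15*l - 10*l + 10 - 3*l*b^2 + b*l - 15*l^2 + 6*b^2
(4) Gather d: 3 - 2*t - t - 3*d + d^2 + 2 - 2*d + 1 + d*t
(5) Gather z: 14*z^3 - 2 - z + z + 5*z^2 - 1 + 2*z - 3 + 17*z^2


(1) = -28*r^3 + r^2*(-72*t - 28) + r*(36*t^2 - 84*t)
(2) = -3*s + y*(-s - 7) - 21
(3) = 6*b^2 - 32*b + 10*l^3 + l^2*(29*b - 25) + l*(-3*b^2 - 42*b + 5) + 10
(4) = d^2 + d*(t - 5) - 3*t + 6
(5) = 14*z^3 + 22*z^2 + 2*z - 6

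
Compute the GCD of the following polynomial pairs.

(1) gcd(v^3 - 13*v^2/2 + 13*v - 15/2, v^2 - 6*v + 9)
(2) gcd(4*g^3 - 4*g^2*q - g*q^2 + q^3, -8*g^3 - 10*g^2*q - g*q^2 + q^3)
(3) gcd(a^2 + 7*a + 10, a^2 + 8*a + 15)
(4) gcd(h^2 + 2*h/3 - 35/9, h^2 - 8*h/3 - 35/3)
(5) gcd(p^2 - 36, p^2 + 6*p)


(1) = gcd((v - 3)*(v - 5/2)*(v - 1), (v - 3)^2) = v - 3
(2) = 2*g + q
(3) = gcd((a + 2)*(a + 5), (a + 3)*(a + 5)) = a + 5
(4) = h + 7/3
(5) = p + 6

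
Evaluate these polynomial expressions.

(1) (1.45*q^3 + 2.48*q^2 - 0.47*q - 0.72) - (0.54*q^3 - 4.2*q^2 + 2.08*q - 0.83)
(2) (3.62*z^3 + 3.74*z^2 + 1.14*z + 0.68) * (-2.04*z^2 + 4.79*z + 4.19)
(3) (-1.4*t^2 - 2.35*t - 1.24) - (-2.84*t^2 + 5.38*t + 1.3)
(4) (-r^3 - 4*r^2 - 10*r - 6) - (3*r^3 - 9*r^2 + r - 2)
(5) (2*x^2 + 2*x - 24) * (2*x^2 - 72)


(1) = 0.91*q^3 + 6.68*q^2 - 2.55*q + 0.11
(2) = -7.3848*z^5 + 9.7102*z^4 + 30.7568*z^3 + 19.744*z^2 + 8.0338*z + 2.8492
(3) = 1.44*t^2 - 7.73*t - 2.54
(4) = -4*r^3 + 5*r^2 - 11*r - 4
(5) = 4*x^4 + 4*x^3 - 192*x^2 - 144*x + 1728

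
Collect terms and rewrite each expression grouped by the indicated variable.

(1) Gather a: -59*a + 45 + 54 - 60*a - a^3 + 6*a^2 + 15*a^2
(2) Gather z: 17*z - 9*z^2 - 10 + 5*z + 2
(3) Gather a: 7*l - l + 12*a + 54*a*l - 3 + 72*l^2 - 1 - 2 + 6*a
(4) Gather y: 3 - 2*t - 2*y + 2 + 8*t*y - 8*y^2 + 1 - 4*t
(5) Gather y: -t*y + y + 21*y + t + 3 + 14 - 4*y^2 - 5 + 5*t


(1) = -a^3 + 21*a^2 - 119*a + 99
(2) = -9*z^2 + 22*z - 8
(3) = a*(54*l + 18) + 72*l^2 + 6*l - 6
(4) = -6*t - 8*y^2 + y*(8*t - 2) + 6
(5) = 6*t - 4*y^2 + y*(22 - t) + 12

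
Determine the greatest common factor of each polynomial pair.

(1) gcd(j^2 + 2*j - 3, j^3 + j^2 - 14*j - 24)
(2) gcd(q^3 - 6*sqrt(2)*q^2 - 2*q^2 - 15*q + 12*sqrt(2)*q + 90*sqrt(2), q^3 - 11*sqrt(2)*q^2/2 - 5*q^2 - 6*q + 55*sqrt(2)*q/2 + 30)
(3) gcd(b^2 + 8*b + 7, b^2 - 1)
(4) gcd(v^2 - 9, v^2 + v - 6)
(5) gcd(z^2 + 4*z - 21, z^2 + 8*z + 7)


(1) = gcd((j - 1)*(j + 3), (j - 4)*(j + 2)*(j + 3)) = j + 3
(2) = gcd((q - 5)*(q + 3)*(q - 6*sqrt(2)), (q - 5)*(q - 6*sqrt(2))*(q + sqrt(2)/2)) = q^2 + q*(-6*sqrt(2) - 5) + 30*sqrt(2)
(3) = b + 1
(4) = gcd((v - 3)*(v + 3), (v - 2)*(v + 3)) = v + 3
(5) = z + 7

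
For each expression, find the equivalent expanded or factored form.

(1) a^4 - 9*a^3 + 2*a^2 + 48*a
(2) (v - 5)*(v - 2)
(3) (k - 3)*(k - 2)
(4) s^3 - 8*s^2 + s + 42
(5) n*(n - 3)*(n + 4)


(1) = a*(a - 8)*(a - 3)*(a + 2)
(2) = v^2 - 7*v + 10
(3) = k^2 - 5*k + 6
(4) = (s - 7)*(s - 3)*(s + 2)
(5) = n^3 + n^2 - 12*n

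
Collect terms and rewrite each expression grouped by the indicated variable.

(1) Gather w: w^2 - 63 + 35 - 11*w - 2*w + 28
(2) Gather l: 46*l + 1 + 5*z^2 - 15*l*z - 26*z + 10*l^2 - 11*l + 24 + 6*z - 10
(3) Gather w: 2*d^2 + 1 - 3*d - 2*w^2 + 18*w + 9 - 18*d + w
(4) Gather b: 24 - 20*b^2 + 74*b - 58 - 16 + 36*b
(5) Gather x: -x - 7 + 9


(1) = w^2 - 13*w
(2) = 10*l^2 + l*(35 - 15*z) + 5*z^2 - 20*z + 15
(3) = 2*d^2 - 21*d - 2*w^2 + 19*w + 10
(4) = -20*b^2 + 110*b - 50
(5) = 2 - x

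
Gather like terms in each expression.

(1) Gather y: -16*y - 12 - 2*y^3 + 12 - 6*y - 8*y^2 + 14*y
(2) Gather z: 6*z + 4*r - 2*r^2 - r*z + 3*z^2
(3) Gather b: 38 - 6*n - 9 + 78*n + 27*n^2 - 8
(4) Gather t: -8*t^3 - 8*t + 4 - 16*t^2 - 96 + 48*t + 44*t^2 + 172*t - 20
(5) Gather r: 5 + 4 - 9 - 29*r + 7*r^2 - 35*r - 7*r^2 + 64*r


(1) = -2*y^3 - 8*y^2 - 8*y
(2) = -2*r^2 + 4*r + 3*z^2 + z*(6 - r)
(3) = 27*n^2 + 72*n + 21
(4) = -8*t^3 + 28*t^2 + 212*t - 112
(5) = 0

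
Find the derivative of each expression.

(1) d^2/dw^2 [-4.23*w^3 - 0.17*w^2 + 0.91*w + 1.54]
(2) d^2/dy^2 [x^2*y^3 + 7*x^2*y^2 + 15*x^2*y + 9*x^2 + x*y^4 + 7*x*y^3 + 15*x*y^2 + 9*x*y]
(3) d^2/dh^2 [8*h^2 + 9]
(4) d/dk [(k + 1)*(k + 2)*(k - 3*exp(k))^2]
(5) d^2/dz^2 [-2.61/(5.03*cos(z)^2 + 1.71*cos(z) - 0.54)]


(1) = -25.38*w - 0.34
(2) = 2*x*(3*x*y + 7*x + 6*y^2 + 21*y + 15)
(3) = 16
(4) = (k - 3*exp(k))*(-2*(k + 1)*(k + 2)*(3*exp(k) - 1) + (k + 1)*(k - 3*exp(k)) + (k + 2)*(k - 3*exp(k)))
(5) = (264.141396*(1 - cos(z)^2)^2 + 67.348179*cos(z)^3 + 168.059727*cos(z)^2 - 132.286284*cos(z) - 293.583762)/(5.03*cos(z)^2 + 1.71*cos(z) - 0.54)^3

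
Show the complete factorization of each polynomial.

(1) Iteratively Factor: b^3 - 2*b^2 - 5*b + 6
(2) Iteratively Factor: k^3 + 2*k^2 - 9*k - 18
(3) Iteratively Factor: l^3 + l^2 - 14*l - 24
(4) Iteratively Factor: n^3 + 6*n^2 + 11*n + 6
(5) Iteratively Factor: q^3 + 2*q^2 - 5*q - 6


(1) = (b - 3)*(b^2 + b - 2) = (b - 3)*(b + 2)*(b - 1)
(2) = (k + 3)*(k^2 - k - 6) = (k + 2)*(k + 3)*(k - 3)
(3) = (l - 4)*(l^2 + 5*l + 6) = (l - 4)*(l + 2)*(l + 3)
(4) = (n + 1)*(n^2 + 5*n + 6) = (n + 1)*(n + 2)*(n + 3)
(5) = (q - 2)*(q^2 + 4*q + 3) = (q - 2)*(q + 3)*(q + 1)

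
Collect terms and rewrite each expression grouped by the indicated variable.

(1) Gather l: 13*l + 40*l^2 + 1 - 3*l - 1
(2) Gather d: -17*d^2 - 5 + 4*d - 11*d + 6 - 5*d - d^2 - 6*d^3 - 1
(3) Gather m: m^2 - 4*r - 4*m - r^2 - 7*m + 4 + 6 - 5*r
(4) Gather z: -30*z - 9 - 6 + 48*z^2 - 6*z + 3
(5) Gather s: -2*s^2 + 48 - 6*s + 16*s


(1) = 40*l^2 + 10*l
(2) = -6*d^3 - 18*d^2 - 12*d
(3) = m^2 - 11*m - r^2 - 9*r + 10
(4) = 48*z^2 - 36*z - 12
(5) = -2*s^2 + 10*s + 48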